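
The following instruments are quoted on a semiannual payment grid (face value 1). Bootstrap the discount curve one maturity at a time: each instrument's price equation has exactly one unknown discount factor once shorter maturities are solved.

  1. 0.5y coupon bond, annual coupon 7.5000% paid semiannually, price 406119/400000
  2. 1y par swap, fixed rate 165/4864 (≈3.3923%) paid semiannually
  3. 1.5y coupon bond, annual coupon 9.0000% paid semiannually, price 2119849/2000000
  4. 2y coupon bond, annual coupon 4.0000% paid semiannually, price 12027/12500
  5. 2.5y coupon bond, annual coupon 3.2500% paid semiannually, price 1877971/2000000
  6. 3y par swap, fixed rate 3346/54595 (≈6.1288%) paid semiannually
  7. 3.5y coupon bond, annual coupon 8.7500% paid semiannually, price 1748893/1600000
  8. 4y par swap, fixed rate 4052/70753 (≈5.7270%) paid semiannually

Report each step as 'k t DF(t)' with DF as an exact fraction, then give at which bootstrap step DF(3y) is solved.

1 1/2 4893/5000
2 1 967/1000
3 3/2 1861/2000
4 2 8869/10000
5 5/2 4319/5000
6 3 8327/10000
7 7/2 1023/1250
8 4 3987/5000
DF(3y) is solved at step 6

step 1 [0.5y] bond c/2=3/80: DF=(406119/400000 − 3/80·(0))/(1+3/80) = 4893/5000 ≈ 0.978600
step 2 [1y] swap r/2=165/9728: DF=(1 − 165/9728·(0.978600))/(1+165/9728) = 967/1000 ≈ 0.967000
step 3 [1.5y] bond c/2=9/200: DF=(2119849/2000000 − 9/200·(0.978600+0.967000))/(1+9/200) = 1861/2000 ≈ 0.930500
step 4 [2y] bond c/2=1/50: DF=(12027/12500 − 1/50·(0.978600+0.967000+0.930500))/(1+1/50) = 8869/10000 ≈ 0.886900
step 5 [2.5y] bond c/2=13/800: DF=(1877971/2000000 − 13/800·(0.978600+0.967000+0.930500+0.886900))/(1+13/800) = 4319/5000 ≈ 0.863800
step 6 [3y] swap r/2=1673/54595: DF=(1 − 1673/54595·(0.978600+0.967000+0.930500+0.886900+0.863800))/(1+1673/54595) = 8327/10000 ≈ 0.832700
step 7 [3.5y] bond c/2=7/160: DF=(1748893/1600000 − 7/160·(0.978600+0.967000+0.930500+0.886900+0.863800+0.832700))/(1+7/160) = 1023/1250 ≈ 0.818400
step 8 [4y] swap r/2=2026/70753: DF=(1 − 2026/70753·(0.978600+0.967000+0.930500+0.886900+0.863800+0.832700+0.818400))/(1+2026/70753) = 3987/5000 ≈ 0.797400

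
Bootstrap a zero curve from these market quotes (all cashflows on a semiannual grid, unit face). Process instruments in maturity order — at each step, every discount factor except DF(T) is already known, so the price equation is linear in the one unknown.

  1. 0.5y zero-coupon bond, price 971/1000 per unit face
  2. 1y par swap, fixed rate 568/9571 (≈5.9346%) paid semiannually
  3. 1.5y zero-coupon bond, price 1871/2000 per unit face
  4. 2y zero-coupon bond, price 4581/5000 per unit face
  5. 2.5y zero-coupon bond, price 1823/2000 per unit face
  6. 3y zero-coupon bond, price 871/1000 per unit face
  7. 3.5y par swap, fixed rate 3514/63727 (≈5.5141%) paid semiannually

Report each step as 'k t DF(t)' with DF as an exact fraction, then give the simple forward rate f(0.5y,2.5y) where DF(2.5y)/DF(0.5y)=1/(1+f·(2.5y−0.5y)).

1 1/2 971/1000
2 1 1179/1250
3 3/2 1871/2000
4 2 4581/5000
5 5/2 1823/2000
6 3 871/1000
7 7/2 8243/10000
f(0.5y,2.5y) = ((971/1000)/(1823/2000) − 1)/(2) = 119/3646 ≈ 3.2639%

step 1 [0.5y] zero: DF = P = 971/1000 ≈ 0.971000
step 2 [1y] swap r/2=284/9571: DF=(1 − 284/9571·(0.971000))/(1+284/9571) = 1179/1250 ≈ 0.943200
step 3 [1.5y] zero: DF = P = 1871/2000 ≈ 0.935500
step 4 [2y] zero: DF = P = 4581/5000 ≈ 0.916200
step 5 [2.5y] zero: DF = P = 1823/2000 ≈ 0.911500
step 6 [3y] zero: DF = P = 871/1000 ≈ 0.871000
step 7 [3.5y] swap r/2=1757/63727: DF=(1 − 1757/63727·(0.971000+0.943200+0.935500+0.916200+0.911500+0.871000))/(1+1757/63727) = 8243/10000 ≈ 0.824300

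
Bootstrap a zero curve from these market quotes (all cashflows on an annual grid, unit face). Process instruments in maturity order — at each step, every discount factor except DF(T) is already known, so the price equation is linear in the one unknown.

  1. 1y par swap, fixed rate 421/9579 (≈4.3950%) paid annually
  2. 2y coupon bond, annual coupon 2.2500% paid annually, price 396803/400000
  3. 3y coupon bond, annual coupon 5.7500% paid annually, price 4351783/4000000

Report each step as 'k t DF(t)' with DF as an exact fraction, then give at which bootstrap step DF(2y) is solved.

step 1 [1y] swap r/1=421/9579: DF=(1 − 421/9579·(0))/(1+421/9579) = 9579/10000 ≈ 0.957900
step 2 [2y] bond c/1=9/400: DF=(396803/400000 − 9/400·(0.957900))/(1+9/400) = 9491/10000 ≈ 0.949100
step 3 [3y] bond c/1=23/400: DF=(4351783/4000000 − 23/400·(0.957900+0.949100))/(1+23/400) = 9251/10000 ≈ 0.925100

1 1 9579/10000
2 2 9491/10000
3 3 9251/10000
DF(2y) is solved at step 2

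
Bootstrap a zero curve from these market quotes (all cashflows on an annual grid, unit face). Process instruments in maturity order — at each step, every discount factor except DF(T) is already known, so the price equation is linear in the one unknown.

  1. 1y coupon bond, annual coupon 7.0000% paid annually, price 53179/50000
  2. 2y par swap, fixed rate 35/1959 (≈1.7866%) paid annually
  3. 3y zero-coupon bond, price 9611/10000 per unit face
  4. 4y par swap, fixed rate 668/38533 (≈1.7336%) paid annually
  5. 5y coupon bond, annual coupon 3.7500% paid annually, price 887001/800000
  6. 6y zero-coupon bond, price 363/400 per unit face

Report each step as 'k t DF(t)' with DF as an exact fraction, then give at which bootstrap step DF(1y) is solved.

step 1 [1y] bond c/1=7/100: DF=(53179/50000 − 7/100·(0))/(1+7/100) = 497/500 ≈ 0.994000
step 2 [2y] swap r/1=35/1959: DF=(1 − 35/1959·(0.994000))/(1+35/1959) = 193/200 ≈ 0.965000
step 3 [3y] zero: DF = P = 9611/10000 ≈ 0.961100
step 4 [4y] swap r/1=668/38533: DF=(1 − 668/38533·(0.994000+0.965000+0.961100))/(1+668/38533) = 2333/2500 ≈ 0.933200
step 5 [5y] bond c/1=3/80: DF=(887001/800000 − 3/80·(0.994000+0.965000+0.961100+0.933200))/(1+3/80) = 4647/5000 ≈ 0.929400
step 6 [6y] zero: DF = P = 363/400 ≈ 0.907500

1 1 497/500
2 2 193/200
3 3 9611/10000
4 4 2333/2500
5 5 4647/5000
6 6 363/400
DF(1y) is solved at step 1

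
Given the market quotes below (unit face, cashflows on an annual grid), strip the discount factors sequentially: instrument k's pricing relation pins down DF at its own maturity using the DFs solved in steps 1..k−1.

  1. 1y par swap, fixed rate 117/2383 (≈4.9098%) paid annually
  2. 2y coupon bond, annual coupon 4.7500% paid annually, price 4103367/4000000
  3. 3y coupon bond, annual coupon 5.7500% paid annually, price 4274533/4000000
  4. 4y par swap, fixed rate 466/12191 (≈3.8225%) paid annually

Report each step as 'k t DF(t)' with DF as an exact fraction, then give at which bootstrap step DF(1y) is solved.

step 1 [1y] swap r/1=117/2383: DF=(1 − 117/2383·(0))/(1+117/2383) = 2383/2500 ≈ 0.953200
step 2 [2y] bond c/1=19/400: DF=(4103367/4000000 − 19/400·(0.953200))/(1+19/400) = 9361/10000 ≈ 0.936100
step 3 [3y] bond c/1=23/400: DF=(4274533/4000000 − 23/400·(0.953200+0.936100))/(1+23/400) = 4539/5000 ≈ 0.907800
step 4 [4y] swap r/1=466/12191: DF=(1 − 466/12191·(0.953200+0.936100+0.907800))/(1+466/12191) = 4301/5000 ≈ 0.860200

1 1 2383/2500
2 2 9361/10000
3 3 4539/5000
4 4 4301/5000
DF(1y) is solved at step 1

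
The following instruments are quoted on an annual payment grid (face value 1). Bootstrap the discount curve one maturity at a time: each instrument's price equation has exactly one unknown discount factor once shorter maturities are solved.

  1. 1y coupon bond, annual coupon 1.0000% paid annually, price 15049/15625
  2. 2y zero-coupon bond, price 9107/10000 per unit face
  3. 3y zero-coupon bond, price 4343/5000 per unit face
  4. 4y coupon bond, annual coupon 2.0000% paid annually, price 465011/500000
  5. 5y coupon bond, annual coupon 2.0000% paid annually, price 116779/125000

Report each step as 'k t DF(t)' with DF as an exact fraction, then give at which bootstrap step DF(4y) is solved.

step 1 [1y] bond c/1=1/100: DF=(15049/15625 − 1/100·(0))/(1+1/100) = 596/625 ≈ 0.953600
step 2 [2y] zero: DF = P = 9107/10000 ≈ 0.910700
step 3 [3y] zero: DF = P = 4343/5000 ≈ 0.868600
step 4 [4y] bond c/1=1/50: DF=(465011/500000 − 1/50·(0.953600+0.910700+0.868600))/(1+1/50) = 4291/5000 ≈ 0.858200
step 5 [5y] bond c/1=1/50: DF=(116779/125000 − 1/50·(0.953600+0.910700+0.868600+0.858200))/(1+1/50) = 1691/2000 ≈ 0.845500

1 1 596/625
2 2 9107/10000
3 3 4343/5000
4 4 4291/5000
5 5 1691/2000
DF(4y) is solved at step 4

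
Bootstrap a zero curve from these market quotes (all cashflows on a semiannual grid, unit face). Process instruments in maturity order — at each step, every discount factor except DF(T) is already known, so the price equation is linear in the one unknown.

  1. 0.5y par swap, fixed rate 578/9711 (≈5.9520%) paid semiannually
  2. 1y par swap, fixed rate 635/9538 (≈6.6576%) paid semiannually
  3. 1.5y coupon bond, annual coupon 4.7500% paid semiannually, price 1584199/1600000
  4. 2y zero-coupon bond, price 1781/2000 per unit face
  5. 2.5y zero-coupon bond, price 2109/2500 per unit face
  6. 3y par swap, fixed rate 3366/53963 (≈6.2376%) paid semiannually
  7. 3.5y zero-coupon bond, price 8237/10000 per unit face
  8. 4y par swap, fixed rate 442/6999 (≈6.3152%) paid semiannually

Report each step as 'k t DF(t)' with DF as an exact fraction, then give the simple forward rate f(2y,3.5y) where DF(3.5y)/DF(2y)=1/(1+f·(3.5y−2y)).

step 1 [0.5y] swap r/2=289/9711: DF=(1 − 289/9711·(0))/(1+289/9711) = 9711/10000 ≈ 0.971100
step 2 [1y] swap r/2=635/19076: DF=(1 − 635/19076·(0.971100))/(1+635/19076) = 1873/2000 ≈ 0.936500
step 3 [1.5y] bond c/2=19/800: DF=(1584199/1600000 − 19/800·(0.971100+0.936500))/(1+19/800) = 9229/10000 ≈ 0.922900
step 4 [2y] zero: DF = P = 1781/2000 ≈ 0.890500
step 5 [2.5y] zero: DF = P = 2109/2500 ≈ 0.843600
step 6 [3y] swap r/2=1683/53963: DF=(1 − 1683/53963·(0.971100+0.936500+0.922900+0.890500+0.843600))/(1+1683/53963) = 8317/10000 ≈ 0.831700
step 7 [3.5y] zero: DF = P = 8237/10000 ≈ 0.823700
step 8 [4y] swap r/2=221/6999: DF=(1 − 221/6999·(0.971100+0.936500+0.922900+0.890500+0.843600+0.831700+0.823700))/(1+221/6999) = 779/1000 ≈ 0.779000

1 1/2 9711/10000
2 1 1873/2000
3 3/2 9229/10000
4 2 1781/2000
5 5/2 2109/2500
6 3 8317/10000
7 7/2 8237/10000
8 4 779/1000
f(2y,3.5y) = ((1781/2000)/(8237/10000) − 1)/(3/2) = 1336/24711 ≈ 5.4065%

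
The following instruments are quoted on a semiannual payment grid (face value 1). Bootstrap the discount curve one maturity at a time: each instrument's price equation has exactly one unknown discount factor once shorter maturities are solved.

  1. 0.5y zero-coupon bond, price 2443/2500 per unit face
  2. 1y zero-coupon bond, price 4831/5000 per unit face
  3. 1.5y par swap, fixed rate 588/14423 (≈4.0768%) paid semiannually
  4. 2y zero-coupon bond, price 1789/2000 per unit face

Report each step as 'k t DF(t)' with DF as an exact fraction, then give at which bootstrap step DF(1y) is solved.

1 1/2 2443/2500
2 1 4831/5000
3 3/2 2353/2500
4 2 1789/2000
DF(1y) is solved at step 2

step 1 [0.5y] zero: DF = P = 2443/2500 ≈ 0.977200
step 2 [1y] zero: DF = P = 4831/5000 ≈ 0.966200
step 3 [1.5y] swap r/2=294/14423: DF=(1 − 294/14423·(0.977200+0.966200))/(1+294/14423) = 2353/2500 ≈ 0.941200
step 4 [2y] zero: DF = P = 1789/2000 ≈ 0.894500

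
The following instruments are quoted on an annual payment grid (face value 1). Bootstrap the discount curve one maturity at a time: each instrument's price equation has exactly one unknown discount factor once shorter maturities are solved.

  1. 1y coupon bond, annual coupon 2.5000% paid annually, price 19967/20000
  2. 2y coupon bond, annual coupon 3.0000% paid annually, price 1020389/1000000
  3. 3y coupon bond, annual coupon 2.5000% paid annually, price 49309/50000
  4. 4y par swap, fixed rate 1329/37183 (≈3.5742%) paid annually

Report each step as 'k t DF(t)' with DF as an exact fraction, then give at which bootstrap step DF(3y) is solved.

1 1 487/500
2 2 9623/10000
3 3 9149/10000
4 4 8671/10000
DF(3y) is solved at step 3

step 1 [1y] bond c/1=1/40: DF=(19967/20000 − 1/40·(0))/(1+1/40) = 487/500 ≈ 0.974000
step 2 [2y] bond c/1=3/100: DF=(1020389/1000000 − 3/100·(0.974000))/(1+3/100) = 9623/10000 ≈ 0.962300
step 3 [3y] bond c/1=1/40: DF=(49309/50000 − 1/40·(0.974000+0.962300))/(1+1/40) = 9149/10000 ≈ 0.914900
step 4 [4y] swap r/1=1329/37183: DF=(1 − 1329/37183·(0.974000+0.962300+0.914900))/(1+1329/37183) = 8671/10000 ≈ 0.867100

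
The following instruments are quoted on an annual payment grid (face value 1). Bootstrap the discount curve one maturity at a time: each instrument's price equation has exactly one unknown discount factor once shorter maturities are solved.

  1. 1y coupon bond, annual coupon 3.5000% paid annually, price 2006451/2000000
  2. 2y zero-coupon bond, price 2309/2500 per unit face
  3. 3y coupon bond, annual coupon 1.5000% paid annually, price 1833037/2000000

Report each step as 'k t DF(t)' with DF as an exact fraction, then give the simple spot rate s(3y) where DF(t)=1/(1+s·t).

1 1 9693/10000
2 2 2309/2500
3 3 7/8
s(3y) = (1/(7/8) − 1)/(3) = 1/21 ≈ 4.7619%

step 1 [1y] bond c/1=7/200: DF=(2006451/2000000 − 7/200·(0))/(1+7/200) = 9693/10000 ≈ 0.969300
step 2 [2y] zero: DF = P = 2309/2500 ≈ 0.923600
step 3 [3y] bond c/1=3/200: DF=(1833037/2000000 − 3/200·(0.969300+0.923600))/(1+3/200) = 7/8 ≈ 0.875000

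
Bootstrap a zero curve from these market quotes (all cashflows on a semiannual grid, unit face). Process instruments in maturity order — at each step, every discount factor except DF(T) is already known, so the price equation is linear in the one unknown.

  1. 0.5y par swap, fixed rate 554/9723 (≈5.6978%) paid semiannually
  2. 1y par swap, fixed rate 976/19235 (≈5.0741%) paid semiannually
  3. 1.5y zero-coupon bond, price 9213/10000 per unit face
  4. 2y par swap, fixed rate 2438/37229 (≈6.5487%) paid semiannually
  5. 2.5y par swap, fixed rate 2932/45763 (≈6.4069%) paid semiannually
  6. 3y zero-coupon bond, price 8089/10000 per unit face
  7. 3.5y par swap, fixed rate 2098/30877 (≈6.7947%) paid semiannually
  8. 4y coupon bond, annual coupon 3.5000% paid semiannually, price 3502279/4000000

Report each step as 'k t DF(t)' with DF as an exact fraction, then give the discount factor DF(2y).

1 1/2 9723/10000
2 1 1189/1250
3 3/2 9213/10000
4 2 8781/10000
5 5/2 4267/5000
6 3 8089/10000
7 7/2 3951/5000
8 4 7543/10000
DF(2y) = 8781/10000 ≈ 0.878100

step 1 [0.5y] swap r/2=277/9723: DF=(1 − 277/9723·(0))/(1+277/9723) = 9723/10000 ≈ 0.972300
step 2 [1y] swap r/2=488/19235: DF=(1 − 488/19235·(0.972300))/(1+488/19235) = 1189/1250 ≈ 0.951200
step 3 [1.5y] zero: DF = P = 9213/10000 ≈ 0.921300
step 4 [2y] swap r/2=1219/37229: DF=(1 − 1219/37229·(0.972300+0.951200+0.921300))/(1+1219/37229) = 8781/10000 ≈ 0.878100
step 5 [2.5y] swap r/2=1466/45763: DF=(1 − 1466/45763·(0.972300+0.951200+0.921300+0.878100))/(1+1466/45763) = 4267/5000 ≈ 0.853400
step 6 [3y] zero: DF = P = 8089/10000 ≈ 0.808900
step 7 [3.5y] swap r/2=1049/30877: DF=(1 − 1049/30877·(0.972300+0.951200+0.921300+0.878100+0.853400+0.808900))/(1+1049/30877) = 3951/5000 ≈ 0.790200
step 8 [4y] bond c/2=7/400: DF=(3502279/4000000 − 7/400·(0.972300+0.951200+0.921300+0.878100+0.853400+0.808900+0.790200))/(1+7/400) = 7543/10000 ≈ 0.754300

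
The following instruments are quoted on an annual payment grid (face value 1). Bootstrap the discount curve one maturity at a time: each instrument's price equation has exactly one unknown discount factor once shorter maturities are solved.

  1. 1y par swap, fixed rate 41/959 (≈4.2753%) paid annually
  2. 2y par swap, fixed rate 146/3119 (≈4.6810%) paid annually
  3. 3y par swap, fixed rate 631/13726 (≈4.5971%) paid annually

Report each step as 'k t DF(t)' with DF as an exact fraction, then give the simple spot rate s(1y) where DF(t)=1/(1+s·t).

step 1 [1y] swap r/1=41/959: DF=(1 − 41/959·(0))/(1+41/959) = 959/1000 ≈ 0.959000
step 2 [2y] swap r/1=146/3119: DF=(1 − 146/3119·(0.959000))/(1+146/3119) = 2281/2500 ≈ 0.912400
step 3 [3y] swap r/1=631/13726: DF=(1 − 631/13726·(0.959000+0.912400))/(1+631/13726) = 4369/5000 ≈ 0.873800

1 1 959/1000
2 2 2281/2500
3 3 4369/5000
s(1y) = (1/(959/1000) − 1)/(1) = 41/959 ≈ 4.2753%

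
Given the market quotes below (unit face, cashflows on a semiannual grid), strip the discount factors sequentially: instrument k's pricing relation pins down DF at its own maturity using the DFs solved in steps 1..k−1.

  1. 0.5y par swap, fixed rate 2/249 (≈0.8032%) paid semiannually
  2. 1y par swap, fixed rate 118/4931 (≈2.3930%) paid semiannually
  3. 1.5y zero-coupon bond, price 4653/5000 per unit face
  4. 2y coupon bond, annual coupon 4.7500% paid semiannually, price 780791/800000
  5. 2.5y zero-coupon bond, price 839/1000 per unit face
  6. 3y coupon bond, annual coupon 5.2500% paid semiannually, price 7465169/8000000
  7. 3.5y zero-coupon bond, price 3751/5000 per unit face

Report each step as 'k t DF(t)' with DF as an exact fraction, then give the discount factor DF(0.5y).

1 1/2 249/250
2 1 2441/2500
3 3/2 4653/5000
4 2 443/500
5 5/2 839/1000
6 3 7909/10000
7 7/2 3751/5000
DF(0.5y) = 249/250 ≈ 0.996000

step 1 [0.5y] swap r/2=1/249: DF=(1 − 1/249·(0))/(1+1/249) = 249/250 ≈ 0.996000
step 2 [1y] swap r/2=59/4931: DF=(1 − 59/4931·(0.996000))/(1+59/4931) = 2441/2500 ≈ 0.976400
step 3 [1.5y] zero: DF = P = 4653/5000 ≈ 0.930600
step 4 [2y] bond c/2=19/800: DF=(780791/800000 − 19/800·(0.996000+0.976400+0.930600))/(1+19/800) = 443/500 ≈ 0.886000
step 5 [2.5y] zero: DF = P = 839/1000 ≈ 0.839000
step 6 [3y] bond c/2=21/800: DF=(7465169/8000000 − 21/800·(0.996000+0.976400+0.930600+0.886000+0.839000))/(1+21/800) = 7909/10000 ≈ 0.790900
step 7 [3.5y] zero: DF = P = 3751/5000 ≈ 0.750200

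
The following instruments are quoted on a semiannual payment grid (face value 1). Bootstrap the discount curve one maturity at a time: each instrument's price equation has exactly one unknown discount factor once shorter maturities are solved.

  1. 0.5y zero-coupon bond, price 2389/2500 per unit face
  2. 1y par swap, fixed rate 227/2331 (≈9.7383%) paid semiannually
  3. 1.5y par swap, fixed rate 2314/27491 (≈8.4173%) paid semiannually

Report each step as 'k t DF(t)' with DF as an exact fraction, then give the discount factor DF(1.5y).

step 1 [0.5y] zero: DF = P = 2389/2500 ≈ 0.955600
step 2 [1y] swap r/2=227/4662: DF=(1 − 227/4662·(0.955600))/(1+227/4662) = 2273/2500 ≈ 0.909200
step 3 [1.5y] swap r/2=1157/27491: DF=(1 − 1157/27491·(0.955600+0.909200))/(1+1157/27491) = 8843/10000 ≈ 0.884300

1 1/2 2389/2500
2 1 2273/2500
3 3/2 8843/10000
DF(1.5y) = 8843/10000 ≈ 0.884300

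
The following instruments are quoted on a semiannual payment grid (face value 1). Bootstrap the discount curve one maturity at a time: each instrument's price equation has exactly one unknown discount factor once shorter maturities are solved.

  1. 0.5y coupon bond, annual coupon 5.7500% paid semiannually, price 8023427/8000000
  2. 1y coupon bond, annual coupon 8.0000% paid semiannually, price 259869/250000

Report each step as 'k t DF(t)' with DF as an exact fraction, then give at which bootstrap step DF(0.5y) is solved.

step 1 [0.5y] bond c/2=23/800: DF=(8023427/8000000 − 23/800·(0))/(1+23/800) = 9749/10000 ≈ 0.974900
step 2 [1y] bond c/2=1/25: DF=(259869/250000 − 1/25·(0.974900))/(1+1/25) = 481/500 ≈ 0.962000

1 1/2 9749/10000
2 1 481/500
DF(0.5y) is solved at step 1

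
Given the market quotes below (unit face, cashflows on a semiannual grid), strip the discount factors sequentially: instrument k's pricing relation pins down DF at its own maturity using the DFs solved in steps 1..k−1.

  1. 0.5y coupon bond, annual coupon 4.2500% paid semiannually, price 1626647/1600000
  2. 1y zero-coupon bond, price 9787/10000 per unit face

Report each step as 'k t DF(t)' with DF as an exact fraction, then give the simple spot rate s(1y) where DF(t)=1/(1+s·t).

step 1 [0.5y] bond c/2=17/800: DF=(1626647/1600000 − 17/800·(0))/(1+17/800) = 1991/2000 ≈ 0.995500
step 2 [1y] zero: DF = P = 9787/10000 ≈ 0.978700

1 1/2 1991/2000
2 1 9787/10000
s(1y) = (1/(9787/10000) − 1)/(1) = 213/9787 ≈ 2.1764%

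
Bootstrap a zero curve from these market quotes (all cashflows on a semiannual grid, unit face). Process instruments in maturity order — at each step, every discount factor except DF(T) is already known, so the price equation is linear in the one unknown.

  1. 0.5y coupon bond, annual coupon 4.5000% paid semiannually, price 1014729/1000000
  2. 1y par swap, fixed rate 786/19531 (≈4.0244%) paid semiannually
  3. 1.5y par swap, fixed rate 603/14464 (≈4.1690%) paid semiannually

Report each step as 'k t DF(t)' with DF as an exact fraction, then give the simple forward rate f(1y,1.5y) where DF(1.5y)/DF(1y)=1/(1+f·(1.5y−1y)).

step 1 [0.5y] bond c/2=9/400: DF=(1014729/1000000 − 9/400·(0))/(1+9/400) = 2481/2500 ≈ 0.992400
step 2 [1y] swap r/2=393/19531: DF=(1 − 393/19531·(0.992400))/(1+393/19531) = 9607/10000 ≈ 0.960700
step 3 [1.5y] swap r/2=603/28928: DF=(1 − 603/28928·(0.992400+0.960700))/(1+603/28928) = 9397/10000 ≈ 0.939700

1 1/2 2481/2500
2 1 9607/10000
3 3/2 9397/10000
f(1y,1.5y) = ((9607/10000)/(9397/10000) − 1)/(1/2) = 420/9397 ≈ 4.4695%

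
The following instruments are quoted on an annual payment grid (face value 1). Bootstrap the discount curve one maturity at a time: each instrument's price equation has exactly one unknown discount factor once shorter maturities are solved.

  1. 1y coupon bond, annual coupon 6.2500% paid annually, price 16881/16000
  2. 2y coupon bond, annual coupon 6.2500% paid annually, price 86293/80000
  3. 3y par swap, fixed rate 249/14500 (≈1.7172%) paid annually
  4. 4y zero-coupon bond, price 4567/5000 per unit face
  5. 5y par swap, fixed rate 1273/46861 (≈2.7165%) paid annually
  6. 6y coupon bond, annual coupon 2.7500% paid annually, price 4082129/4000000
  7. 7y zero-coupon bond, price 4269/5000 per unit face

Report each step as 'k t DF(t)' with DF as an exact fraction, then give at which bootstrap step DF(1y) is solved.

step 1 [1y] bond c/1=1/16: DF=(16881/16000 − 1/16·(0))/(1+1/16) = 993/1000 ≈ 0.993000
step 2 [2y] bond c/1=1/16: DF=(86293/80000 − 1/16·(0.993000))/(1+1/16) = 598/625 ≈ 0.956800
step 3 [3y] swap r/1=249/14500: DF=(1 − 249/14500·(0.993000+0.956800))/(1+249/14500) = 4751/5000 ≈ 0.950200
step 4 [4y] zero: DF = P = 4567/5000 ≈ 0.913400
step 5 [5y] swap r/1=1273/46861: DF=(1 − 1273/46861·(0.993000+0.956800+0.950200+0.913400))/(1+1273/46861) = 8727/10000 ≈ 0.872700
step 6 [6y] bond c/1=11/400: DF=(4082129/4000000 − 11/400·(0.993000+0.956800+0.950200+0.913400+0.872700))/(1+11/400) = 4339/5000 ≈ 0.867800
step 7 [7y] zero: DF = P = 4269/5000 ≈ 0.853800

1 1 993/1000
2 2 598/625
3 3 4751/5000
4 4 4567/5000
5 5 8727/10000
6 6 4339/5000
7 7 4269/5000
DF(1y) is solved at step 1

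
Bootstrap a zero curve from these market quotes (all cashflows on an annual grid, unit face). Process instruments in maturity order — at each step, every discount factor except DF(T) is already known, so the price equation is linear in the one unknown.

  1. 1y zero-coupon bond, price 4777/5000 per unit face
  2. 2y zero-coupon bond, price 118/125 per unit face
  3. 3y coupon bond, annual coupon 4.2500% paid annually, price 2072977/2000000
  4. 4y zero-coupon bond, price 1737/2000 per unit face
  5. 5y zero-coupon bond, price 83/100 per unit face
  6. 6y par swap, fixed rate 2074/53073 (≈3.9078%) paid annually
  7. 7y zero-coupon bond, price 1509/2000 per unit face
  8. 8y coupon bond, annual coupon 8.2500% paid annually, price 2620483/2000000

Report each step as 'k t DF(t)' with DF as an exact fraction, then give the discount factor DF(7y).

step 1 [1y] zero: DF = P = 4777/5000 ≈ 0.955400
step 2 [2y] zero: DF = P = 118/125 ≈ 0.944000
step 3 [3y] bond c/1=17/400: DF=(2072977/2000000 − 17/400·(0.955400+0.944000))/(1+17/400) = 573/625 ≈ 0.916800
step 4 [4y] zero: DF = P = 1737/2000 ≈ 0.868500
step 5 [5y] zero: DF = P = 83/100 ≈ 0.830000
step 6 [6y] swap r/1=2074/53073: DF=(1 − 2074/53073·(0.955400+0.944000+0.916800+0.868500+0.830000))/(1+2074/53073) = 3963/5000 ≈ 0.792600
step 7 [7y] zero: DF = P = 1509/2000 ≈ 0.754500
step 8 [8y] bond c/1=33/400: DF=(2620483/2000000 − 33/400·(0.955400+0.944000+0.916800+0.868500+0.830000+0.792600+0.754500))/(1+33/400) = 1871/2500 ≈ 0.748400

1 1 4777/5000
2 2 118/125
3 3 573/625
4 4 1737/2000
5 5 83/100
6 6 3963/5000
7 7 1509/2000
8 8 1871/2500
DF(7y) = 1509/2000 ≈ 0.754500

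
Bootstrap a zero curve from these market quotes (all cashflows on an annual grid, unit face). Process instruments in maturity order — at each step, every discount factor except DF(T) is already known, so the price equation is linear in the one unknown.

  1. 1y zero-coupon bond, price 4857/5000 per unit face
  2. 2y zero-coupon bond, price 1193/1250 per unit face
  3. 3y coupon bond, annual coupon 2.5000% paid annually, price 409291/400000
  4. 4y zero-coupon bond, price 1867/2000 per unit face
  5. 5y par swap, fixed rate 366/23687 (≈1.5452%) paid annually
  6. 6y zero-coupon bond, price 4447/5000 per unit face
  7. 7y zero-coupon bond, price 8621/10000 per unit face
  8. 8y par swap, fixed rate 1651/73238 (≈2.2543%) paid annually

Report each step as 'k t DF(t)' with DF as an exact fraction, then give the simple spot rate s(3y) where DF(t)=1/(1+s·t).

step 1 [1y] zero: DF = P = 4857/5000 ≈ 0.971400
step 2 [2y] zero: DF = P = 1193/1250 ≈ 0.954400
step 3 [3y] bond c/1=1/40: DF=(409291/400000 − 1/40·(0.971400+0.954400))/(1+1/40) = 9513/10000 ≈ 0.951300
step 4 [4y] zero: DF = P = 1867/2000 ≈ 0.933500
step 5 [5y] swap r/1=366/23687: DF=(1 − 366/23687·(0.971400+0.954400+0.951300+0.933500))/(1+366/23687) = 2317/2500 ≈ 0.926800
step 6 [6y] zero: DF = P = 4447/5000 ≈ 0.889400
step 7 [7y] zero: DF = P = 8621/10000 ≈ 0.862100
step 8 [8y] swap r/1=1651/73238: DF=(1 − 1651/73238·(0.971400+0.954400+0.951300+0.933500+0.926800+0.889400+0.862100))/(1+1651/73238) = 8349/10000 ≈ 0.834900

1 1 4857/5000
2 2 1193/1250
3 3 9513/10000
4 4 1867/2000
5 5 2317/2500
6 6 4447/5000
7 7 8621/10000
8 8 8349/10000
s(3y) = (1/(9513/10000) − 1)/(3) = 487/28539 ≈ 1.7064%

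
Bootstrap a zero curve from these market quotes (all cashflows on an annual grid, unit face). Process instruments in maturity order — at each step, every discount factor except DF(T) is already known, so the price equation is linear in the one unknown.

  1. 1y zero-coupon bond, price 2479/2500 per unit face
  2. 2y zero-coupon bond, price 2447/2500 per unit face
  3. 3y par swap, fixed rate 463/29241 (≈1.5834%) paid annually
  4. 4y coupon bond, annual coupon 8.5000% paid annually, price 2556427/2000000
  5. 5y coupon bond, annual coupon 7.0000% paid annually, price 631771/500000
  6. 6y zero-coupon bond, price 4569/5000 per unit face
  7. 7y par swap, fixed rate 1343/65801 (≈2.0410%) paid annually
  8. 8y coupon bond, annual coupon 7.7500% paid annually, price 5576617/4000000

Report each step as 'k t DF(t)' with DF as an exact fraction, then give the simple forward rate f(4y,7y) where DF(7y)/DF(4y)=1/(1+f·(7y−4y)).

1 1 2479/2500
2 2 2447/2500
3 3 9537/10000
4 4 949/1000
5 5 371/400
6 6 4569/5000
7 7 8657/10000
8 8 4103/5000
f(4y,7y) = ((949/1000)/(8657/10000) − 1)/(3) = 833/25971 ≈ 3.2074%

step 1 [1y] zero: DF = P = 2479/2500 ≈ 0.991600
step 2 [2y] zero: DF = P = 2447/2500 ≈ 0.978800
step 3 [3y] swap r/1=463/29241: DF=(1 − 463/29241·(0.991600+0.978800))/(1+463/29241) = 9537/10000 ≈ 0.953700
step 4 [4y] bond c/1=17/200: DF=(2556427/2000000 − 17/200·(0.991600+0.978800+0.953700))/(1+17/200) = 949/1000 ≈ 0.949000
step 5 [5y] bond c/1=7/100: DF=(631771/500000 − 7/100·(0.991600+0.978800+0.953700+0.949000))/(1+7/100) = 371/400 ≈ 0.927500
step 6 [6y] zero: DF = P = 4569/5000 ≈ 0.913800
step 7 [7y] swap r/1=1343/65801: DF=(1 − 1343/65801·(0.991600+0.978800+0.953700+0.949000+0.927500+0.913800))/(1+1343/65801) = 8657/10000 ≈ 0.865700
step 8 [8y] bond c/1=31/400: DF=(5576617/4000000 − 31/400·(0.991600+0.978800+0.953700+0.949000+0.927500+0.913800+0.865700))/(1+31/400) = 4103/5000 ≈ 0.820600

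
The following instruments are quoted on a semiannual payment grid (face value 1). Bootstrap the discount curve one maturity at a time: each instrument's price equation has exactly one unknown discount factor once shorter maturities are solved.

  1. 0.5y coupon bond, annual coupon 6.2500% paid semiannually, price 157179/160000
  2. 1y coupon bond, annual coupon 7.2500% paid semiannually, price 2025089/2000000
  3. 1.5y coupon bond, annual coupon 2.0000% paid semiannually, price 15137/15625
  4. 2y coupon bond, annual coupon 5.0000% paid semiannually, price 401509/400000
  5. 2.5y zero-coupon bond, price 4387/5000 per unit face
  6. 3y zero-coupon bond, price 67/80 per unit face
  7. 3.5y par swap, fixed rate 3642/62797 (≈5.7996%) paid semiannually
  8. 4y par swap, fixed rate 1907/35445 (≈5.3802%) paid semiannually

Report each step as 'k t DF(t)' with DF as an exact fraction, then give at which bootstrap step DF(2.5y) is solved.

step 1 [0.5y] bond c/2=1/32: DF=(157179/160000 − 1/32·(0))/(1+1/32) = 4763/5000 ≈ 0.952600
step 2 [1y] bond c/2=29/800: DF=(2025089/2000000 − 29/800·(0.952600))/(1+29/800) = 4719/5000 ≈ 0.943800
step 3 [1.5y] bond c/2=1/100: DF=(15137/15625 − 1/100·(0.952600+0.943800))/(1+1/100) = 2351/2500 ≈ 0.940400
step 4 [2y] bond c/2=1/40: DF=(401509/400000 − 1/40·(0.952600+0.943800+0.940400))/(1+1/40) = 9101/10000 ≈ 0.910100
step 5 [2.5y] zero: DF = P = 4387/5000 ≈ 0.877400
step 6 [3y] zero: DF = P = 67/80 ≈ 0.837500
step 7 [3.5y] swap r/2=1821/62797: DF=(1 − 1821/62797·(0.952600+0.943800+0.940400+0.910100+0.877400+0.837500))/(1+1821/62797) = 8179/10000 ≈ 0.817900
step 8 [4y] swap r/2=1907/70890: DF=(1 − 1907/70890·(0.952600+0.943800+0.940400+0.910100+0.877400+0.837500+0.817900))/(1+1907/70890) = 8093/10000 ≈ 0.809300

1 1/2 4763/5000
2 1 4719/5000
3 3/2 2351/2500
4 2 9101/10000
5 5/2 4387/5000
6 3 67/80
7 7/2 8179/10000
8 4 8093/10000
DF(2.5y) is solved at step 5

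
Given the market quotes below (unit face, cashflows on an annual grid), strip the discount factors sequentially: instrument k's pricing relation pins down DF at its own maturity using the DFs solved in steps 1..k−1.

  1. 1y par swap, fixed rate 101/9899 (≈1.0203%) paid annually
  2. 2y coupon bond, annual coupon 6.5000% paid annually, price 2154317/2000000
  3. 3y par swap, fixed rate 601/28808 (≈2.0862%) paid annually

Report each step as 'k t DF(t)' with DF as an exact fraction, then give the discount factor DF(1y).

step 1 [1y] swap r/1=101/9899: DF=(1 − 101/9899·(0))/(1+101/9899) = 9899/10000 ≈ 0.989900
step 2 [2y] bond c/1=13/200: DF=(2154317/2000000 − 13/200·(0.989900))/(1+13/200) = 951/1000 ≈ 0.951000
step 3 [3y] swap r/1=601/28808: DF=(1 − 601/28808·(0.989900+0.951000))/(1+601/28808) = 9399/10000 ≈ 0.939900

1 1 9899/10000
2 2 951/1000
3 3 9399/10000
DF(1y) = 9899/10000 ≈ 0.989900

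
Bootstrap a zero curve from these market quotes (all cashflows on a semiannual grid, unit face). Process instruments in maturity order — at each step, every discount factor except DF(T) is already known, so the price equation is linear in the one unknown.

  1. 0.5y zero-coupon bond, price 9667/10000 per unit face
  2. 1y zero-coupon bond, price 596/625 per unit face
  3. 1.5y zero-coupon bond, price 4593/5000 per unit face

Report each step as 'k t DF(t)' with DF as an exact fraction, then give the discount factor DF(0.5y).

1 1/2 9667/10000
2 1 596/625
3 3/2 4593/5000
DF(0.5y) = 9667/10000 ≈ 0.966700

step 1 [0.5y] zero: DF = P = 9667/10000 ≈ 0.966700
step 2 [1y] zero: DF = P = 596/625 ≈ 0.953600
step 3 [1.5y] zero: DF = P = 4593/5000 ≈ 0.918600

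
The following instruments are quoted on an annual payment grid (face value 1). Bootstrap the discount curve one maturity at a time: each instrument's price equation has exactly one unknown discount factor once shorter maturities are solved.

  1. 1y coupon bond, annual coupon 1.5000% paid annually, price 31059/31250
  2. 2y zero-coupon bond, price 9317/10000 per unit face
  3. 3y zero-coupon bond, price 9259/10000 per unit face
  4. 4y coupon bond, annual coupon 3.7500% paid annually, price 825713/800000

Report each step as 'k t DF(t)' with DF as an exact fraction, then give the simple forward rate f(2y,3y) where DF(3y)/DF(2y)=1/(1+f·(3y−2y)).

step 1 [1y] bond c/1=3/200: DF=(31059/31250 − 3/200·(0))/(1+3/200) = 612/625 ≈ 0.979200
step 2 [2y] zero: DF = P = 9317/10000 ≈ 0.931700
step 3 [3y] zero: DF = P = 9259/10000 ≈ 0.925900
step 4 [4y] bond c/1=3/80: DF=(825713/800000 − 3/80·(0.979200+0.931700+0.925900))/(1+3/80) = 8923/10000 ≈ 0.892300

1 1 612/625
2 2 9317/10000
3 3 9259/10000
4 4 8923/10000
f(2y,3y) = ((9317/10000)/(9259/10000) − 1)/(1) = 58/9259 ≈ 0.6264%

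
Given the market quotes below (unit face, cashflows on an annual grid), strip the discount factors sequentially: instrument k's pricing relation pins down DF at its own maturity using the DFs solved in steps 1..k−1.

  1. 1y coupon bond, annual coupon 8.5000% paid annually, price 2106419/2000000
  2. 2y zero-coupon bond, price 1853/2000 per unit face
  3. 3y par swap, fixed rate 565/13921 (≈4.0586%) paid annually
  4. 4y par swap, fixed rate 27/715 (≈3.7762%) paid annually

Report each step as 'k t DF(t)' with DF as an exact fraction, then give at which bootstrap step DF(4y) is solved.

step 1 [1y] bond c/1=17/200: DF=(2106419/2000000 − 17/200·(0))/(1+17/200) = 9707/10000 ≈ 0.970700
step 2 [2y] zero: DF = P = 1853/2000 ≈ 0.926500
step 3 [3y] swap r/1=565/13921: DF=(1 − 565/13921·(0.970700+0.926500))/(1+565/13921) = 887/1000 ≈ 0.887000
step 4 [4y] swap r/1=27/715: DF=(1 − 27/715·(0.970700+0.926500+0.887000))/(1+27/715) = 8623/10000 ≈ 0.862300

1 1 9707/10000
2 2 1853/2000
3 3 887/1000
4 4 8623/10000
DF(4y) is solved at step 4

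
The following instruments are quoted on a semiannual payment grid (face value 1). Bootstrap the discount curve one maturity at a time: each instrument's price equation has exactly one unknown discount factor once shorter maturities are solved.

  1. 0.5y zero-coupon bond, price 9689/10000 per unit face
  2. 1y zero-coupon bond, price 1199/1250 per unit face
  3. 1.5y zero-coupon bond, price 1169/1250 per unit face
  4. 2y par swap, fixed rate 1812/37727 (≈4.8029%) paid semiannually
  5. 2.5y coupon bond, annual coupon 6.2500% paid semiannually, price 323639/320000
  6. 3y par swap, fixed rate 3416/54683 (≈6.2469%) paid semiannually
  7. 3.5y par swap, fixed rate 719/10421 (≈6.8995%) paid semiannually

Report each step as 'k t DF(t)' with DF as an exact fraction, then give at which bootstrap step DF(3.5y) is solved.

1 1/2 9689/10000
2 1 1199/1250
3 3/2 1169/1250
4 2 4547/5000
5 5/2 1083/1250
6 3 2073/2500
7 7/2 7843/10000
DF(3.5y) is solved at step 7

step 1 [0.5y] zero: DF = P = 9689/10000 ≈ 0.968900
step 2 [1y] zero: DF = P = 1199/1250 ≈ 0.959200
step 3 [1.5y] zero: DF = P = 1169/1250 ≈ 0.935200
step 4 [2y] swap r/2=906/37727: DF=(1 − 906/37727·(0.968900+0.959200+0.935200))/(1+906/37727) = 4547/5000 ≈ 0.909400
step 5 [2.5y] bond c/2=1/32: DF=(323639/320000 − 1/32·(0.968900+0.959200+0.935200+0.909400))/(1+1/32) = 1083/1250 ≈ 0.866400
step 6 [3y] swap r/2=1708/54683: DF=(1 − 1708/54683·(0.968900+0.959200+0.935200+0.909400+0.866400))/(1+1708/54683) = 2073/2500 ≈ 0.829200
step 7 [3.5y] swap r/2=719/20842: DF=(1 − 719/20842·(0.968900+0.959200+0.935200+0.909400+0.866400+0.829200))/(1+719/20842) = 7843/10000 ≈ 0.784300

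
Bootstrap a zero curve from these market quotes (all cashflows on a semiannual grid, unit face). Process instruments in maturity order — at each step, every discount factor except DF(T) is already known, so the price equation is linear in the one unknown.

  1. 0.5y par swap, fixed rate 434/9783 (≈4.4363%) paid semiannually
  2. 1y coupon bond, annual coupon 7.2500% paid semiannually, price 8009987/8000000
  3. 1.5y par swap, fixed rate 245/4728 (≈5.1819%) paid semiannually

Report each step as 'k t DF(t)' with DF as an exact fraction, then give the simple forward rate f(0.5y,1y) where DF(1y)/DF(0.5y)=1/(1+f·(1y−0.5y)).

1 1/2 9783/10000
2 1 233/250
3 3/2 1853/2000
f(0.5y,1y) = ((9783/10000)/(233/250) − 1)/(1/2) = 463/4660 ≈ 9.9356%

step 1 [0.5y] swap r/2=217/9783: DF=(1 − 217/9783·(0))/(1+217/9783) = 9783/10000 ≈ 0.978300
step 2 [1y] bond c/2=29/800: DF=(8009987/8000000 − 29/800·(0.978300))/(1+29/800) = 233/250 ≈ 0.932000
step 3 [1.5y] swap r/2=245/9456: DF=(1 − 245/9456·(0.978300+0.932000))/(1+245/9456) = 1853/2000 ≈ 0.926500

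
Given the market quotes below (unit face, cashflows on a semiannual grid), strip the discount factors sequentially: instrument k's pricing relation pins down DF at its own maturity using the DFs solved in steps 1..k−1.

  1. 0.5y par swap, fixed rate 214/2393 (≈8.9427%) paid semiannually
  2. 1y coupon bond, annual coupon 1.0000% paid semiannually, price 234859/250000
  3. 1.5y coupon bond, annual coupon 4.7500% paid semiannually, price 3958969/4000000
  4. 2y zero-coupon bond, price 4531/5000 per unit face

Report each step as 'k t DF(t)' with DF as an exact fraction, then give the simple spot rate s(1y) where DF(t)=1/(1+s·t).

1 1/2 2393/2500
2 1 93/100
3 3/2 923/1000
4 2 4531/5000
s(1y) = (1/(93/100) − 1)/(1) = 7/93 ≈ 7.5269%

step 1 [0.5y] swap r/2=107/2393: DF=(1 − 107/2393·(0))/(1+107/2393) = 2393/2500 ≈ 0.957200
step 2 [1y] bond c/2=1/200: DF=(234859/250000 − 1/200·(0.957200))/(1+1/200) = 93/100 ≈ 0.930000
step 3 [1.5y] bond c/2=19/800: DF=(3958969/4000000 − 19/800·(0.957200+0.930000))/(1+19/800) = 923/1000 ≈ 0.923000
step 4 [2y] zero: DF = P = 4531/5000 ≈ 0.906200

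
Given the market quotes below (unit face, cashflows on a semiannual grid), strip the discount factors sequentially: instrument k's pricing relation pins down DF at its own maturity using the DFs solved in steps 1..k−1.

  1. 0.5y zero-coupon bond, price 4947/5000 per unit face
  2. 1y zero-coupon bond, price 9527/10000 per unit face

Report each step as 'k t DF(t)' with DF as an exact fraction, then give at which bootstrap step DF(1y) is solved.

step 1 [0.5y] zero: DF = P = 4947/5000 ≈ 0.989400
step 2 [1y] zero: DF = P = 9527/10000 ≈ 0.952700

1 1/2 4947/5000
2 1 9527/10000
DF(1y) is solved at step 2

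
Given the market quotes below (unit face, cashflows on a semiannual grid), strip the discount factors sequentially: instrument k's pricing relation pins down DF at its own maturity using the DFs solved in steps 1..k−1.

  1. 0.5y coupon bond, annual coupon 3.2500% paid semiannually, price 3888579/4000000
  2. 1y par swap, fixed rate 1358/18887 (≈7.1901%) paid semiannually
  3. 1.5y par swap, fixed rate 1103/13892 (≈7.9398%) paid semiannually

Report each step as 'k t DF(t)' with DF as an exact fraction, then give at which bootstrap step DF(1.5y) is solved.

step 1 [0.5y] bond c/2=13/800: DF=(3888579/4000000 − 13/800·(0))/(1+13/800) = 4783/5000 ≈ 0.956600
step 2 [1y] swap r/2=679/18887: DF=(1 − 679/18887·(0.956600))/(1+679/18887) = 9321/10000 ≈ 0.932100
step 3 [1.5y] swap r/2=1103/27784: DF=(1 − 1103/27784·(0.956600+0.932100))/(1+1103/27784) = 8897/10000 ≈ 0.889700

1 1/2 4783/5000
2 1 9321/10000
3 3/2 8897/10000
DF(1.5y) is solved at step 3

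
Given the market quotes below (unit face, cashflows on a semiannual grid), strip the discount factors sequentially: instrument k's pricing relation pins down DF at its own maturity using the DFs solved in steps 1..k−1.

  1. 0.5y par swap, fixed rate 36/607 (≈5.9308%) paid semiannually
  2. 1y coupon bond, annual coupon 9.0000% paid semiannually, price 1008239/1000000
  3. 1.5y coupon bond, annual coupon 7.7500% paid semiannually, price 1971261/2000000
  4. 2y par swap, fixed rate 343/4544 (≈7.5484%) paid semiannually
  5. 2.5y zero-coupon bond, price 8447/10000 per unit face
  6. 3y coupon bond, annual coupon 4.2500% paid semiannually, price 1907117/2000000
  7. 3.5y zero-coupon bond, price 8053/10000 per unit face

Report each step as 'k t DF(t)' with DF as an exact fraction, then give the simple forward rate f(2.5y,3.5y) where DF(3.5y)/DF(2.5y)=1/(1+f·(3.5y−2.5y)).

1 1/2 607/625
2 1 923/1000
3 3/2 4391/5000
4 2 2157/2500
5 5/2 8447/10000
6 3 1681/2000
7 7/2 8053/10000
f(2.5y,3.5y) = ((8447/10000)/(8053/10000) − 1)/(1) = 394/8053 ≈ 4.8926%

step 1 [0.5y] swap r/2=18/607: DF=(1 − 18/607·(0))/(1+18/607) = 607/625 ≈ 0.971200
step 2 [1y] bond c/2=9/200: DF=(1008239/1000000 − 9/200·(0.971200))/(1+9/200) = 923/1000 ≈ 0.923000
step 3 [1.5y] bond c/2=31/800: DF=(1971261/2000000 − 31/800·(0.971200+0.923000))/(1+31/800) = 4391/5000 ≈ 0.878200
step 4 [2y] swap r/2=343/9088: DF=(1 − 343/9088·(0.971200+0.923000+0.878200))/(1+343/9088) = 2157/2500 ≈ 0.862800
step 5 [2.5y] zero: DF = P = 8447/10000 ≈ 0.844700
step 6 [3y] bond c/2=17/800: DF=(1907117/2000000 − 17/800·(0.971200+0.923000+0.878200+0.862800+0.844700))/(1+17/800) = 1681/2000 ≈ 0.840500
step 7 [3.5y] zero: DF = P = 8053/10000 ≈ 0.805300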